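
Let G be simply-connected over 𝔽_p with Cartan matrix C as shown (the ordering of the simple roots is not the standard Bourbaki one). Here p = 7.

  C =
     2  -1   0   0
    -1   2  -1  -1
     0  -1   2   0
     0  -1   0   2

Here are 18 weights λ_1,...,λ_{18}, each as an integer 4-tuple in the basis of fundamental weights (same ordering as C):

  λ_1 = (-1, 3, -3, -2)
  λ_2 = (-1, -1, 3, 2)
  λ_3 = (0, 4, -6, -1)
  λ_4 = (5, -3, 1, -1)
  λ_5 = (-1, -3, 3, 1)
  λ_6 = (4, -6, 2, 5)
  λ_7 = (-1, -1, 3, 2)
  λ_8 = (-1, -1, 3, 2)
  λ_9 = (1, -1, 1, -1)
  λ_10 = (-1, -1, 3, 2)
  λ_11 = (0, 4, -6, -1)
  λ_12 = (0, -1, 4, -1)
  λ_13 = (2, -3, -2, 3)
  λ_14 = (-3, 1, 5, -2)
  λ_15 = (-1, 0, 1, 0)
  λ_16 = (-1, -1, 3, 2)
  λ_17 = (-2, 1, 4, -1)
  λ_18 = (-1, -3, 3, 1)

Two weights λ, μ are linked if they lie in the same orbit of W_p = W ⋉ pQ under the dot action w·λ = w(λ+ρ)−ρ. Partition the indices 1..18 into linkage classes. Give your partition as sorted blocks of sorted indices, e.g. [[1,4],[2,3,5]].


Type D_4, rank 4, |W|=192; reorder rows/cols to standard.

λ_j+ρ reflected into Ā_7 (⟨·,θ^∨⟩≤7); 4-tuples as given:

  λ_1 → (0, 1, 2, 1)
  λ_2 → (0, 0, 4, 3)
  λ_3 → (1, 0, 5, 0)
  λ_4 → (4, 0, 0, 2)
  λ_5 → (2, 0, 2, 0)
  λ_6 → (0, 1, 2, 1)
  λ_7 → (0, 0, 4, 3)
  λ_8 → (0, 0, 4, 3)
  λ_9 → (2, 0, 2, 0)
  λ_10 → (0, 0, 4, 3)
  λ_11 → (1, 0, 5, 0)
  λ_12 → (1, 0, 5, 0)
  λ_13 → (0, 1, 2, 1)
  λ_14 → (1, 0, 5, 0)
  λ_15 → (0, 1, 2, 1)
  λ_16 → (0, 0, 4, 3)
  λ_17 → (1, 0, 5, 0)
  λ_18 → (2, 0, 2, 0)

5 distinct reps among the 18 weights ⇒ 5 W_7-linkage classes:

[[1, 6, 13, 15], [2, 7, 8, 10, 16], [3, 11, 12, 14, 17], [4], [5, 9, 18]]


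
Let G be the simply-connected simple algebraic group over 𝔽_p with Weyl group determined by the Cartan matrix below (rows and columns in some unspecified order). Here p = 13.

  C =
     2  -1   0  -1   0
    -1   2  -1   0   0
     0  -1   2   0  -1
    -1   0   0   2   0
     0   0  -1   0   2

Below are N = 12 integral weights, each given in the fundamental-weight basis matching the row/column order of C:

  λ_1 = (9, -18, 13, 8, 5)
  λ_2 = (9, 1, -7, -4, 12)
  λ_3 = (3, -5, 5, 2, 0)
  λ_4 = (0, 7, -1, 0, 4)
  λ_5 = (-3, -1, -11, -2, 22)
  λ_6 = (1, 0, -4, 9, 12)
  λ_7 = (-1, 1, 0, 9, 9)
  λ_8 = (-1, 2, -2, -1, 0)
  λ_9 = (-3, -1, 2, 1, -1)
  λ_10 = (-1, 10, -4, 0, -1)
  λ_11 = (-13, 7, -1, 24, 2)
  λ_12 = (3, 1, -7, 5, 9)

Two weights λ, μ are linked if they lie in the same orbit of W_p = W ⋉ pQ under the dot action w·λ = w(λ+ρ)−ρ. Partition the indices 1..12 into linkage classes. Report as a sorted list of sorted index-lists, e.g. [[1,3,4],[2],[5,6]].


Root system A_5: the 5×5 matrix C matches after relabeling.

λ_j+ρ reflected into Ā_13 (⟨·,θ^∨⟩≤13); 5-tuples as given:

    λ_1+ρ ↦ (0, 4, 2, 3, 1)
    λ_2+ρ ↦ (0, 4, 2, 3, 1)
    λ_3+ρ ↦ (0, 4, 2, 3, 1)
    λ_4+ρ ↦ (0, 8, 0, 1, 3)
    λ_5+ρ ↦ (0, 2, 1, 0, 0)
    λ_6+ρ ↦ (0, 2, 1, 0, 0)
    λ_7+ρ ↦ (0, 2, 1, 0, 0)
    λ_8+ρ ↦ (0, 2, 1, 0, 0)
    λ_9+ρ ↦ (0, 2, 1, 0, 0)
    λ_10+ρ ↦ (0, 8, 0, 1, 3)
    λ_11+ρ ↦ (0, 8, 0, 1, 3)
    λ_12+ρ ↦ (0, 4, 2, 3, 1)

Partition of {1..12} into 3 W_13-dot-orbits:

[[1, 2, 3, 12], [4, 10, 11], [5, 6, 7, 8, 9]]


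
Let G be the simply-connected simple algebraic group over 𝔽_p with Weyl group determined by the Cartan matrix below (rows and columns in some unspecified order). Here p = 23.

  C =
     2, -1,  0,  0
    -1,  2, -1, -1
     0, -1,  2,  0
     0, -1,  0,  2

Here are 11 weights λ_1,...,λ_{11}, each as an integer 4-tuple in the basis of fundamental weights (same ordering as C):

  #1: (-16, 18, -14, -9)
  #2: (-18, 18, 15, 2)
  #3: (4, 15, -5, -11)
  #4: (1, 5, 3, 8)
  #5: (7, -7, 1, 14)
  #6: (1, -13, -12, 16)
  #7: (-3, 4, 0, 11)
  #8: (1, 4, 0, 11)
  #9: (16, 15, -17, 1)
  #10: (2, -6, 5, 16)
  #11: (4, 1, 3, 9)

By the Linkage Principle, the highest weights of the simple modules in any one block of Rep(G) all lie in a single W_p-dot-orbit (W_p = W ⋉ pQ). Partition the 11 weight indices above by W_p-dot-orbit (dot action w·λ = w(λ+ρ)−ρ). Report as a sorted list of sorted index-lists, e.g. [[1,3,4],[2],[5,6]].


Type D_4, rank 4, |W|=192; reorder rows/cols to standard.

Each λ_j+ρ reduced to Ā_23; 4-tuples below use C's row order:

  λ_1 → (2, 2, 4, 9)
  λ_2 → (2, 3, 1, 12)
  λ_3 → (5, 2, 4, 10)
  λ_4 → (2, 2, 4, 9)
  λ_5 → (2, 2, 4, 9)
  λ_6 → (5, 2, 4, 10)
  λ_7 → (2, 3, 1, 12)
  λ_8 → (2, 3, 1, 12)
  λ_9 → (5, 2, 4, 10)
  λ_10 → (2, 3, 1, 12)
  λ_11 → (5, 2, 4, 10)

Partition of {1..11} into 3 W_23-dot-orbits:

[[1, 4, 5], [2, 7, 8, 10], [3, 6, 9, 11]]


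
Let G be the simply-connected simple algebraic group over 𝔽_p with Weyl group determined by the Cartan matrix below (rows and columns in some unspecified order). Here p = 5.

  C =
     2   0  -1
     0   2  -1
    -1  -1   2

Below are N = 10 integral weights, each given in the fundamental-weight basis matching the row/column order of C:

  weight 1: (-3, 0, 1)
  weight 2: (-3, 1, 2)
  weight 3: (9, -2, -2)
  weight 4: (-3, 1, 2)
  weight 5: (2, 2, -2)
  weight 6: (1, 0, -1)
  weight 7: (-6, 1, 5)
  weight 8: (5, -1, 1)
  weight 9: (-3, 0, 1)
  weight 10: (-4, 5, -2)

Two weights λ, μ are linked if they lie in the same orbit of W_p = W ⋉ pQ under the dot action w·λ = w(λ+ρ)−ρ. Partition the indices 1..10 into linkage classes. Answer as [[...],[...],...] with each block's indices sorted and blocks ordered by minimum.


A_3 Cartan matrix, 3 simple roots permuted; ρ=(1,1,1).

λ_j+ρ reflected into Ā_5 (⟨·,θ^∨⟩≤5); 3-tuples as given:

  1: (2, 1, 0) · 2: (2, 2, 1) · 3: (0, 1, 3) · 4: (2, 2, 1) · 5: (2, 2, 1) · 6: (2, 1, 0) · 7: (2, 1, 0) · 8: (2, 2, 1) · 9: (2, 1, 0) · 10: (0, 1, 3)

These 10 weights hit 3 W_5-dot-orbits; sizes (4, 4, 2):

[[1, 6, 7, 9], [2, 4, 5, 8], [3, 10]]


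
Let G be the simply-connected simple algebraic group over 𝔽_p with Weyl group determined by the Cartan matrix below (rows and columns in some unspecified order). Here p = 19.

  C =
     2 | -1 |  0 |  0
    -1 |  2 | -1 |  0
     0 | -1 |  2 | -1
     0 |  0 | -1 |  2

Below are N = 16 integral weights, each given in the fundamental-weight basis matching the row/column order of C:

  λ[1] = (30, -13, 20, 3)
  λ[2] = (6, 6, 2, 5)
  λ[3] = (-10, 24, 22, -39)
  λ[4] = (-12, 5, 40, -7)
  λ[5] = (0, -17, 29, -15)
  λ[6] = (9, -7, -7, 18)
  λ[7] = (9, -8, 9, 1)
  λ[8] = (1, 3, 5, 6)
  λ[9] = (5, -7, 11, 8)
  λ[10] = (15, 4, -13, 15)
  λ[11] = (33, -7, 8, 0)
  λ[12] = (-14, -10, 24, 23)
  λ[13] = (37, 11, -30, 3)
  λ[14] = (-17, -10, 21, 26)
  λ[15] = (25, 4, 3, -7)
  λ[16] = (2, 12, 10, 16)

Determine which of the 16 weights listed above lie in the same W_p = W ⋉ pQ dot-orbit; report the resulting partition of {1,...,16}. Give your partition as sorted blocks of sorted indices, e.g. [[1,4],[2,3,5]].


A_4 Cartan matrix, 4 simple roots permuted; ρ=(1,1,1,1).

Folding the 16 weights λ_j+ρ into Ā_19 (reps in the given 4-coord order):

  λ_1 → (2, 4, 6, 7);  λ_2 → (3, 7, 3, 2);  λ_3 → (0, 9, 6, 3);  λ_4 → (8, 3, 3, 3);  λ_5 → (4, 1, 0, 3);  λ_6 → (2, 4, 6, 7);  λ_7 → (3, 7, 3, 2);  λ_8 → (2, 4, 6, 7);  λ_9 → (2, 4, 6, 7);  λ_10 → (3, 7, 3, 2);  λ_11 → (0, 9, 6, 3);  λ_12 → (8, 3, 3, 3);  λ_13 → (2, 4, 6, 7);  λ_14 → (8, 3, 3, 3);  λ_15 → (3, 7, 3, 2);  λ_16 → (8, 3, 3, 3)

The 16 indices split into 5 linkage classes (same alcove rep ⇔ same W_19-dot-orbit):

[[1, 6, 8, 9, 13], [2, 7, 10, 15], [3, 11], [4, 12, 14, 16], [5]]


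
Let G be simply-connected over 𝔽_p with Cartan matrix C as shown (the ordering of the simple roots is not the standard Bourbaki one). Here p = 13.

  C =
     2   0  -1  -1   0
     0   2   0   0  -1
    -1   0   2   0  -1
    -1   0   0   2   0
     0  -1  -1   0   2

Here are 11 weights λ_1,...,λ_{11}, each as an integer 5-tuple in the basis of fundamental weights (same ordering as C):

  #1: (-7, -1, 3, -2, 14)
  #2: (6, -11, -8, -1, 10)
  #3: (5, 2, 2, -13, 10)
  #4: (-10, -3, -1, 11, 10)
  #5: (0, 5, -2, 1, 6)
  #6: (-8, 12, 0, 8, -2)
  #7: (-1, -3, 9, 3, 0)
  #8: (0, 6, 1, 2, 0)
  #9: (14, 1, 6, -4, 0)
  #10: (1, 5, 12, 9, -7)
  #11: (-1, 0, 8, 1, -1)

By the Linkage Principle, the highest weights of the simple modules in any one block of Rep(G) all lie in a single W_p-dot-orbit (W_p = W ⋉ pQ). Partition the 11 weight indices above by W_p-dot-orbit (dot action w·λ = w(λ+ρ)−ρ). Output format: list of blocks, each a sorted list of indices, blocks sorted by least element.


Dynkin diagram of C (from the 8 off-diagonal −1 entries): A_5.

W_13-reps of the 11 weights in Ā_13 (same 5-coord order as C):

  λ_1 → (0, 4, 1, 0, 6);  λ_2 → (0, 4, 1, 0, 6);  λ_3 → (1, 6, 2, 2, 1);  λ_4 → (0, 1, 9, 2, 0);  λ_5 → (0, 4, 1, 0, 6);  λ_6 → (0, 4, 1, 0, 6);  λ_7 → (0, 1, 9, 2, 0);  λ_8 → (1, 6, 2, 2, 1);  λ_9 → (1, 6, 2, 2, 1);  λ_10 → (0, 4, 1, 0, 6);  λ_11 → (0, 1, 9, 2, 0)

The 11 indices split into 3 linkage classes (same alcove rep ⇔ same W_13-dot-orbit):

[[1, 2, 5, 6, 10], [3, 8, 9], [4, 7, 11]]


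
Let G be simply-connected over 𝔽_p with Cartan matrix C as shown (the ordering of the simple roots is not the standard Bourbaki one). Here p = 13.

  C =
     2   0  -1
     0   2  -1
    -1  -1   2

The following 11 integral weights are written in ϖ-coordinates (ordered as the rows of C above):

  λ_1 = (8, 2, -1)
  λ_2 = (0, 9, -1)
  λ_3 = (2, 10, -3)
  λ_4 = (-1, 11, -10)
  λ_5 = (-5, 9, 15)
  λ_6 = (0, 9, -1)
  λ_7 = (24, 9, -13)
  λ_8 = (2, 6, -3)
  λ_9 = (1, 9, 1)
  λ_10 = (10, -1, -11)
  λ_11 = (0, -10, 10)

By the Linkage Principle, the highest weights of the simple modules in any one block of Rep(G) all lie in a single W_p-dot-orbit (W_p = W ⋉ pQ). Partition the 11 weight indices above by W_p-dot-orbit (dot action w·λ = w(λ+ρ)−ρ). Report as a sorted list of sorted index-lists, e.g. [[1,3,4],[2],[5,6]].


Dynkin diagram of C (from the 4 off-diagonal −1 entries): A_3.

λ_j+ρ reflected into Ā_13 (⟨·,θ^∨⟩≤13); 3-tuples as given:

  1: (9, 3, 0);  2: (1, 10, 0);  3: (1, 9, 2);  4: (9, 3, 0);  5: (9, 3, 0);  6: (1, 10, 0);  7: (1, 10, 0);  8: (1, 5, 2);  9: (1, 9, 2);  10: (1, 10, 0);  11: (1, 9, 2)

Grouping the 11 weights by Ā_13-representative: 4 linkage classes.

[[1, 4, 5], [2, 6, 7, 10], [3, 9, 11], [8]]


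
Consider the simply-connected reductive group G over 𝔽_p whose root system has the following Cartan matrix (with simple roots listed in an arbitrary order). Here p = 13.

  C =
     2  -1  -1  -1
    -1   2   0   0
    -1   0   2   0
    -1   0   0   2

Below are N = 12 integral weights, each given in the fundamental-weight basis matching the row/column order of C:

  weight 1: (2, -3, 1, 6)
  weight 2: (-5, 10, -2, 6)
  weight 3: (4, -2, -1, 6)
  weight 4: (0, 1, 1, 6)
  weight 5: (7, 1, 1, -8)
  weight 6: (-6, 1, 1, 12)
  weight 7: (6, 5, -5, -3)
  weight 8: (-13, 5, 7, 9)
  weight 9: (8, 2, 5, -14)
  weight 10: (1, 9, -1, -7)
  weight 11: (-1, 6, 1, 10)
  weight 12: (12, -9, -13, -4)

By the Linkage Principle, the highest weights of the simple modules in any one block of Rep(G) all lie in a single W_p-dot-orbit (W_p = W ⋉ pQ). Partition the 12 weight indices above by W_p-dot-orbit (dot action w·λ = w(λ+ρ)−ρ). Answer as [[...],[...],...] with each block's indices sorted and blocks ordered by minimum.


Cartan matrix: type D_4 (|W|=192); un-permuting the 4 rows.

Each λ_j+ρ reduced to Ā_13; 4-tuples below use C's row order:

    λ_1+ρ ↦ (1, 2, 2, 7)
    λ_2+ρ ↦ (0, 6, 4, 2)
    λ_3+ρ ↦ (1, 1, 0, 7)
    λ_4+ρ ↦ (1, 2, 2, 7)
    λ_5+ρ ↦ (1, 2, 2, 7)
    λ_6+ρ ↦ (1, 2, 2, 7)
    λ_7+ρ ↦ (0, 6, 4, 2)
    λ_8+ρ ↦ (0, 6, 4, 2)
    λ_9+ρ ↦ (1, 1, 0, 7)
    λ_10+ρ ↦ (0, 6, 4, 2)
    λ_11+ρ ↦ (2, 0, 5, 4)
    λ_12+ρ ↦ (1, 2, 2, 7)

The 12 indices split into 4 linkage classes (same alcove rep ⇔ same W_13-dot-orbit):

[[1, 4, 5, 6, 12], [2, 7, 8, 10], [3, 9], [11]]


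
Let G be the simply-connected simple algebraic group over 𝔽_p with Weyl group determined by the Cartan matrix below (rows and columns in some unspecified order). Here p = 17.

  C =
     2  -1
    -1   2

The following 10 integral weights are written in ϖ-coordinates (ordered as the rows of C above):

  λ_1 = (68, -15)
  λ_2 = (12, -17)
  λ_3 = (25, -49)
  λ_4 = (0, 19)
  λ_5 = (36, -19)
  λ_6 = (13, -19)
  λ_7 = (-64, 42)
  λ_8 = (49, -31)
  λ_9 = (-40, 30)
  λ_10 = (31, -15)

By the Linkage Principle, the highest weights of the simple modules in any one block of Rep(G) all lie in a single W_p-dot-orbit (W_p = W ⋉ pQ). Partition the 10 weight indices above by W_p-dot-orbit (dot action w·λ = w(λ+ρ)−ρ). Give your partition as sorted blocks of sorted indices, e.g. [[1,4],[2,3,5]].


Root system A_2: the 2×2 matrix C matches after relabeling.

Alcove-folded reps (p=17, 10 weights, presented ϖ-order):

  1: (3, 13) · 2: (3, 13) · 3: (5, 9) · 4: (3, 13) · 5: (2, 1) · 6: (3, 13) · 7: (5, 9) · 8: (3, 13) · 9: (5, 9) · 10: (2, 1)

These 10 weights hit 3 W_17-dot-orbits; sizes (5, 3, 2):

[[1, 2, 4, 6, 8], [3, 7, 9], [5, 10]]


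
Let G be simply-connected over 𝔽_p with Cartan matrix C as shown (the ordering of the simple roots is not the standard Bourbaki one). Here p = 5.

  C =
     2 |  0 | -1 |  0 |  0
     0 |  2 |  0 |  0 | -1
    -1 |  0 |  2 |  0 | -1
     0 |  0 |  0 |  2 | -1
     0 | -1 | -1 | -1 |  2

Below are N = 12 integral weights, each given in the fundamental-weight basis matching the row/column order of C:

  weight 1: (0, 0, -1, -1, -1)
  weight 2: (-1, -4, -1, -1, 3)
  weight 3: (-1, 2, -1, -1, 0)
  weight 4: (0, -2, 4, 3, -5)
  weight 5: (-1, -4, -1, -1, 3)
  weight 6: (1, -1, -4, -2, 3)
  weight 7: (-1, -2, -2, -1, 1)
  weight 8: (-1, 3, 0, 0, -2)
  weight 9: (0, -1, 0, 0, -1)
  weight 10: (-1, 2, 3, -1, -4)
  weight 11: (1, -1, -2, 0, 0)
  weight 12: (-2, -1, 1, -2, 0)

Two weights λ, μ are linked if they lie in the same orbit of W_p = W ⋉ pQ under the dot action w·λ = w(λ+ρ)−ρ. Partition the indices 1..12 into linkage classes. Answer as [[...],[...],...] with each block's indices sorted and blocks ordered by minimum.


C ↔ D_5 under row/col permutation; |W(D_5)| = 1920.

Each λ_j+ρ reduced to Ā_5; 5-tuples below use C's row order:

    λ_1 → (1, 1, 0, 0, 0)
    λ_2 → (0, 3, 0, 0, 1)
    λ_3 → (0, 3, 0, 0, 1)
    λ_4 → (0, 3, 0, 0, 1)
    λ_5 → (0, 3, 0, 0, 1)
    λ_6 → (1, 0, 1, 1, 0)
    λ_7 → (1, 1, 0, 0, 0)
    λ_8 → (0, 3, 0, 0, 1)
    λ_9 → (1, 0, 1, 1, 0)
    λ_10 → (0, 0, 1, 3, 0)
    λ_11 → (1, 0, 1, 1, 0)
    λ_12 → (1, 0, 1, 1, 0)

The 12 indices split into 4 linkage classes (same alcove rep ⇔ same W_5-dot-orbit):

[[1, 7], [2, 3, 4, 5, 8], [6, 9, 11, 12], [10]]


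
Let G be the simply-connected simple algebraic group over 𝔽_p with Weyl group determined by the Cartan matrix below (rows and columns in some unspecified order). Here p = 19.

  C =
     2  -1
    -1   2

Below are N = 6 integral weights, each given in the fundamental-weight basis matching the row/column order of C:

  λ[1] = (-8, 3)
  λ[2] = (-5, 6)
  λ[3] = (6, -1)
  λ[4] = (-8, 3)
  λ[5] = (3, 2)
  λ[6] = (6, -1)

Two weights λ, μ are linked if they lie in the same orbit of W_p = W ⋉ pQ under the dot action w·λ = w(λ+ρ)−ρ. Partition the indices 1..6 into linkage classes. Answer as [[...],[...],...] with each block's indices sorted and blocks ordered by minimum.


Type A_2, rank 2, |W|=6; reorder rows/cols to standard.

Alcove-folded reps (p=19, 6 weights, presented ϖ-order):

  1: (4, 3) · 2: (4, 3) · 3: (7, 0) · 4: (4, 3) · 5: (4, 3) · 6: (7, 0)

Linkage partition of the 6 weights (2 classes, p=19):

[[1, 2, 4, 5], [3, 6]]


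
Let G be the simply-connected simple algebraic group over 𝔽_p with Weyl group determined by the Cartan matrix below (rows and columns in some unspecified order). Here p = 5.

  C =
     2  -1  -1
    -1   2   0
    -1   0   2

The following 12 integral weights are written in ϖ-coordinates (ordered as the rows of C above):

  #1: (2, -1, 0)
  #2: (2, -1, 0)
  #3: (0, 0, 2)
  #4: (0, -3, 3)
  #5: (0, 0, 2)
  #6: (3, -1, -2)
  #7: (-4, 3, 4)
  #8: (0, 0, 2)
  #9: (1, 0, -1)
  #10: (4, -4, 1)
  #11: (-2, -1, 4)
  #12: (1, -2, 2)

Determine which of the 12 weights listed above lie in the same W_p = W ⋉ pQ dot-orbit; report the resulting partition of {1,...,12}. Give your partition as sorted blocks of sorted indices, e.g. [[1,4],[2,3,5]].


Root system A_3: the 3×3 matrix C matches after relabeling.

Each λ_j+ρ reduced to Ā_5; 3-tuples below use C's row order:

  [1] (3, 0, 1);  [2] (3, 0, 1);  [3] (1, 1, 3);  [4] (1, 1, 3);  [5] (1, 1, 3);  [6] (3, 0, 1);  [7] (3, 0, 1);  [8] (1, 1, 3);  [9] (2, 1, 0);  [10] (2, 1, 0);  [11] (0, 1, 4);  [12] (1, 1, 3)

These 12 weights hit 4 W_5-dot-orbits; sizes (4, 5, 2, 1):

[[1, 2, 6, 7], [3, 4, 5, 8, 12], [9, 10], [11]]


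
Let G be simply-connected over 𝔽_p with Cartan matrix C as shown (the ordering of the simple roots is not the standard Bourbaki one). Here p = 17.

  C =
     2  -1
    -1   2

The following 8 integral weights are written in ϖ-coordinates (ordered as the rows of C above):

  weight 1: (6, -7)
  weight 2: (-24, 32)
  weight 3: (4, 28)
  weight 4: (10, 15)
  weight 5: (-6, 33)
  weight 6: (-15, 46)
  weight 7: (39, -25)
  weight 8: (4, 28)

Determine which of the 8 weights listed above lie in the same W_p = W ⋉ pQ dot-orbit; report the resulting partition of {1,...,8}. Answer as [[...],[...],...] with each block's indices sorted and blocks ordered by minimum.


Dynkin diagram of C (from the 2 off-diagonal −1 entries): A_2.

Ā_17 reps of the 8 weights (A_2, coords as presented):

  λ_1+ρ ↦ (1, 6);  λ_2+ρ ↦ (1, 6);  λ_3+ρ ↦ (12, 0);  λ_4+ρ ↦ (1, 6);  λ_5+ρ ↦ (12, 0);  λ_6+ρ ↦ (3, 13);  λ_7+ρ ↦ (1, 6);  λ_8+ρ ↦ (12, 0)

3 distinct reps among the 8 weights ⇒ 3 W_17-linkage classes:

[[1, 2, 4, 7], [3, 5, 8], [6]]


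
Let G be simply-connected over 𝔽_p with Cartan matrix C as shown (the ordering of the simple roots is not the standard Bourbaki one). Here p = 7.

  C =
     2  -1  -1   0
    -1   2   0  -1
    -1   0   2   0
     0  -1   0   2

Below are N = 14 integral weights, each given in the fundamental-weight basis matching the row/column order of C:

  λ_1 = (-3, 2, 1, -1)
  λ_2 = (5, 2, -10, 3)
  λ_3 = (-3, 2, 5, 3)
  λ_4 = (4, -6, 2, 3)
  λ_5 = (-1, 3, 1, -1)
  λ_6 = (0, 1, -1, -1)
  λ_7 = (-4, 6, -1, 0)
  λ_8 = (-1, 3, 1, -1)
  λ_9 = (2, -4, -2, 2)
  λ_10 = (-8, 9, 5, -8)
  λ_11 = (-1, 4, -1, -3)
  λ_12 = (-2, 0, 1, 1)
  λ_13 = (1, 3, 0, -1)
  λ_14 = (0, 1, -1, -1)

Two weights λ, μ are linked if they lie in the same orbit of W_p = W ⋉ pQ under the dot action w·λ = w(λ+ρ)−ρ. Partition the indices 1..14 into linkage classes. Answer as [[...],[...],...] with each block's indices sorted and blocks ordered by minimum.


Type A_4, rank 4, |W|=120; reorder rows/cols to standard.

W_7-reps of the 14 weights in Ā_7 (same 4-coord order as C):

  [1] (2, 1, 0, 0)
  [2] (1, 2, 0, 0)
  [3] (2, 1, 0, 0)
  [4] (0, 4, 2, 0)
  [5] (0, 4, 2, 0)
  [6] (1, 2, 0, 0)
  [7] (0, 4, 2, 0)
  [8] (0, 4, 2, 0)
  [9] (1, 2, 0, 0)
  [10] (0, 4, 2, 0)
  [11] (0, 3, 0, 2)
  [12] (1, 0, 1, 2)
  [13] (2, 4, 1, 0)
  [14] (1, 2, 0, 0)

The 14 indices split into 6 linkage classes (same alcove rep ⇔ same W_7-dot-orbit):

[[1, 3], [2, 6, 9, 14], [4, 5, 7, 8, 10], [11], [12], [13]]


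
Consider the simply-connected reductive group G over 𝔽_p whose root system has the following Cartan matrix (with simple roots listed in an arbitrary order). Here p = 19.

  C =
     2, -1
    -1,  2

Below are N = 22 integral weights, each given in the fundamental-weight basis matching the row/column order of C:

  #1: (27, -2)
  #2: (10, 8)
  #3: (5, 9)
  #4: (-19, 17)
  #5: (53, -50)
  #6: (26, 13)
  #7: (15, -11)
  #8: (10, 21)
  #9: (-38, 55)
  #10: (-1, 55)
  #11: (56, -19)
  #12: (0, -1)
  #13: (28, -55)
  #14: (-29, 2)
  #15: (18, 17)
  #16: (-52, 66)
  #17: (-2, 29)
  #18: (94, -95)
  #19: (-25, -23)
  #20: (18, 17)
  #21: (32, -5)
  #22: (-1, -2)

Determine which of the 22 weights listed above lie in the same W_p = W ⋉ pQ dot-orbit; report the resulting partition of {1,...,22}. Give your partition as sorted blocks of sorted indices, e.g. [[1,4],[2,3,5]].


C ↔ A_2 under row/col permutation; |W(A_2)| = 6.

λ_j+ρ reflected into Ā_19 (⟨·,θ^∨⟩≤19); 2-tuples as given:

  [1] (10, 8) · [2] (10, 8) · [3] (6, 10) · [4] (18, 0) · [5] (3, 5) · [6] (3, 5) · [7] (6, 10) · [8] (3, 5) · [9] (18, 0) · [10] (1, 0) · [11] (18, 0) · [12] (1, 0) · [13] (6, 10) · [14] (6, 10) · [15] (1, 0) · [16] (6, 10) · [17] (10, 8) · [18] (18, 0) · [19] (3, 5) · [20] (1, 0) · [21] (5, 10) · [22] (1, 0)

6 distinct reps among the 22 weights ⇒ 6 W_19-linkage classes:

[[1, 2, 17], [3, 7, 13, 14, 16], [4, 9, 11, 18], [5, 6, 8, 19], [10, 12, 15, 20, 22], [21]]


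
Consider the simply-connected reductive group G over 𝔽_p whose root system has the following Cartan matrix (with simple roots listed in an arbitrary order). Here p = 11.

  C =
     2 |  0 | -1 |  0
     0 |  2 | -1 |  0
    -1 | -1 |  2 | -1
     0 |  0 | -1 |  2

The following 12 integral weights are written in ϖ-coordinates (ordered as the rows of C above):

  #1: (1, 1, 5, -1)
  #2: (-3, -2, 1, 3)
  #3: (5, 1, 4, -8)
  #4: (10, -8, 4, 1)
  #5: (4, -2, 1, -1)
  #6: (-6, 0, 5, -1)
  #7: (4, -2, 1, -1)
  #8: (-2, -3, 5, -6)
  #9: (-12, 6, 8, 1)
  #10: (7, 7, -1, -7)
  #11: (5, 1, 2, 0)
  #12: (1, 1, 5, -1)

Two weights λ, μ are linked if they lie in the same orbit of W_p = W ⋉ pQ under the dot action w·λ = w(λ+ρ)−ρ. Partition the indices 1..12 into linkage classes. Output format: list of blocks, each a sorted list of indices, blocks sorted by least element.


C ↔ D_4 under row/col permutation; |W(D_4)| = 192.

W_11-reps of the 12 weights in Ā_11 (same 4-coord order as C):

  λ_1 → (2, 2, 1, 0) · λ_2 → (1, 0, 1, 3) · λ_3 → (4, 0, 0, 5) · λ_4 → (4, 0, 0, 5) · λ_5 → (5, 1, 1, 0) · λ_6 → (5, 1, 1, 0) · λ_7 → (5, 1, 1, 0) · λ_8 → (1, 0, 1, 3) · λ_9 → (4, 0, 0, 5) · λ_10 → (2, 2, 1, 0) · λ_11 → (5, 1, 1, 0) · λ_12 → (2, 2, 1, 0)

4 distinct reps among the 12 weights ⇒ 4 W_11-linkage classes:

[[1, 10, 12], [2, 8], [3, 4, 9], [5, 6, 7, 11]]


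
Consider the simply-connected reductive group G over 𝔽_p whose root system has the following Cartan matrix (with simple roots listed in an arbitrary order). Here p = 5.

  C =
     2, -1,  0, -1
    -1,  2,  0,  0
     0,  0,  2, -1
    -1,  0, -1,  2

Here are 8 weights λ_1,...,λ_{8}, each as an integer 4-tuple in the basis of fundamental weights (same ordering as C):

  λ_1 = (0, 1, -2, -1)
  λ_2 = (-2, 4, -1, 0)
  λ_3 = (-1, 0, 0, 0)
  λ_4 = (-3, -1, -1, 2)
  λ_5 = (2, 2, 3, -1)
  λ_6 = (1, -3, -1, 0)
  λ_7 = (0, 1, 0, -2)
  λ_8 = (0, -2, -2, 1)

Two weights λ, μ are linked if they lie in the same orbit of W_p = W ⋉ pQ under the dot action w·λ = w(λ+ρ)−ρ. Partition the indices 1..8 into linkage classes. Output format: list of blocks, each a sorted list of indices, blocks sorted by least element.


A_4 Cartan matrix, 4 simple roots permuted; ρ=(1,1,1,1).

Each λ_j+ρ reduced to Ā_5; 4-tuples below use C's row order:

  1: (0, 2, 0, 1) · 2: (1, 4, 0, 0) · 3: (0, 1, 1, 1) · 4: (0, 2, 0, 1) · 5: (0, 2, 0, 1) · 6: (0, 2, 0, 1) · 7: (0, 2, 0, 1) · 8: (0, 1, 1, 1)

Partition of {1..8} into 3 W_5-dot-orbits:

[[1, 4, 5, 6, 7], [2], [3, 8]]


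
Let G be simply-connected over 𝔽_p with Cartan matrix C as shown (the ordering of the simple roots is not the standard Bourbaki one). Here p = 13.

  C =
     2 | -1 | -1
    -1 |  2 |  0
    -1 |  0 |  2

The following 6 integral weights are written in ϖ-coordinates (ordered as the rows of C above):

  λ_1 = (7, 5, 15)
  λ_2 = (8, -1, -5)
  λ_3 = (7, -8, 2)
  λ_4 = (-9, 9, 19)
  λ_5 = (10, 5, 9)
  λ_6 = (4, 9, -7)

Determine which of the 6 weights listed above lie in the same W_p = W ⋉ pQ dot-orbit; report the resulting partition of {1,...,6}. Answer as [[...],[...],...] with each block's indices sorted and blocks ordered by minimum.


Dynkin diagram of C (from the 4 off-diagonal −1 entries): A_3.

W_13-reps of the 6 weights in Ā_13 (same 3-coord order as C):

    λ_1+ρ ↦ (1, 7, 3)
    λ_2+ρ ↦ (5, 0, 4)
    λ_3+ρ ↦ (1, 7, 3)
    λ_4+ρ ↦ (1, 7, 3)
    λ_5+ρ ↦ (1, 7, 3)
    λ_6+ρ ↦ (1, 7, 3)

The 6 indices split into 2 linkage classes (same alcove rep ⇔ same W_13-dot-orbit):

[[1, 3, 4, 5, 6], [2]]


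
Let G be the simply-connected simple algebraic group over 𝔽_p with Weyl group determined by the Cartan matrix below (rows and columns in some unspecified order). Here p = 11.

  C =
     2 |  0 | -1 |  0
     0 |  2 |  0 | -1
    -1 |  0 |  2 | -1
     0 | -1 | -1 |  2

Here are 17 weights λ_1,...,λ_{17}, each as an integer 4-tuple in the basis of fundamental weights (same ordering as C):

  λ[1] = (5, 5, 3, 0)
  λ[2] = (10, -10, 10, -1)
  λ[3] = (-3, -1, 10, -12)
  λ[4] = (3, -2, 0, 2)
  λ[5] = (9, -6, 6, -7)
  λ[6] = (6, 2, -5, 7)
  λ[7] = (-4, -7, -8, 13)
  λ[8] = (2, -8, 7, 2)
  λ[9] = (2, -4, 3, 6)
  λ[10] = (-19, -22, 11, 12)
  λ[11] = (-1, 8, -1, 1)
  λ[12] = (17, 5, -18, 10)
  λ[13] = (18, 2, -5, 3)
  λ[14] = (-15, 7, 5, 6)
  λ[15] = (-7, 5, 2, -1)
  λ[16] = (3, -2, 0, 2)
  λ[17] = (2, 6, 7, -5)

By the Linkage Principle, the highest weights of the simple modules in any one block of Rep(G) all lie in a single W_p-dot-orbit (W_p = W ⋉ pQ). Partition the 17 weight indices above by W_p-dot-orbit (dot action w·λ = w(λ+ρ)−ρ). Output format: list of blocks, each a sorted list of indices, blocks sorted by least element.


A_4 Cartan matrix, 4 simple roots permuted; ρ=(1,1,1,1).

Alcove-folded reps (p=11, 17 weights, presented ϖ-order):

  1: (0, 0, 4, 1)
  2: (0, 9, 0, 2)
  3: (0, 9, 0, 2)
  4: (4, 1, 1, 2)
  5: (0, 0, 4, 1)
  6: (0, 0, 4, 4)
  7: (4, 1, 1, 2)
  8: (0, 0, 4, 4)
  9: (0, 0, 4, 4)
  10: (4, 1, 1, 2)
  11: (0, 9, 0, 2)
  12: (0, 0, 4, 1)
  13: (0, 0, 4, 4)
  14: (4, 1, 1, 2)
  15: (3, 3, 0, 3)
  16: (4, 1, 1, 2)
  17: (0, 0, 4, 4)

The 17 indices split into 5 linkage classes (same alcove rep ⇔ same W_11-dot-orbit):

[[1, 5, 12], [2, 3, 11], [4, 7, 10, 14, 16], [6, 8, 9, 13, 17], [15]]


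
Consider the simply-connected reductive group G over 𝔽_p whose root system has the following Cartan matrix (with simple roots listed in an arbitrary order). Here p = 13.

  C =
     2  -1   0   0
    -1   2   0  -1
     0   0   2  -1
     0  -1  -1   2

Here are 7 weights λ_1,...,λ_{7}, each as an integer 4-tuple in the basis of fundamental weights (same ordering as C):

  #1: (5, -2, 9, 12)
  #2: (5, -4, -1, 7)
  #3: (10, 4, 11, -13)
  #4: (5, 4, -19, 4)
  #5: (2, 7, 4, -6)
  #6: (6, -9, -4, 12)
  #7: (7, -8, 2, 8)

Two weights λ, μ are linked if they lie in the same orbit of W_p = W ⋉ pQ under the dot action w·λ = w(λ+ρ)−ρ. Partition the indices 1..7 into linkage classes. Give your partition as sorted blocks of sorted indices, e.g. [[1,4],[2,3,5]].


Cartan matrix: type A_4 (|W|=120); un-permuting the 4 rows.

Folding the 7 weights λ_j+ρ into Ā_13 (reps in the given 4-coord order):

  λ_1 → (1, 7, 3, 2) · λ_2 → (3, 3, 0, 5) · λ_3 → (1, 7, 3, 2) · λ_4 → (3, 3, 0, 5) · λ_5 → (3, 3, 0, 5) · λ_6 → (1, 7, 3, 2) · λ_7 → (1, 7, 3, 2)

Linkage partition of the 7 weights (2 classes, p=13):

[[1, 3, 6, 7], [2, 4, 5]]


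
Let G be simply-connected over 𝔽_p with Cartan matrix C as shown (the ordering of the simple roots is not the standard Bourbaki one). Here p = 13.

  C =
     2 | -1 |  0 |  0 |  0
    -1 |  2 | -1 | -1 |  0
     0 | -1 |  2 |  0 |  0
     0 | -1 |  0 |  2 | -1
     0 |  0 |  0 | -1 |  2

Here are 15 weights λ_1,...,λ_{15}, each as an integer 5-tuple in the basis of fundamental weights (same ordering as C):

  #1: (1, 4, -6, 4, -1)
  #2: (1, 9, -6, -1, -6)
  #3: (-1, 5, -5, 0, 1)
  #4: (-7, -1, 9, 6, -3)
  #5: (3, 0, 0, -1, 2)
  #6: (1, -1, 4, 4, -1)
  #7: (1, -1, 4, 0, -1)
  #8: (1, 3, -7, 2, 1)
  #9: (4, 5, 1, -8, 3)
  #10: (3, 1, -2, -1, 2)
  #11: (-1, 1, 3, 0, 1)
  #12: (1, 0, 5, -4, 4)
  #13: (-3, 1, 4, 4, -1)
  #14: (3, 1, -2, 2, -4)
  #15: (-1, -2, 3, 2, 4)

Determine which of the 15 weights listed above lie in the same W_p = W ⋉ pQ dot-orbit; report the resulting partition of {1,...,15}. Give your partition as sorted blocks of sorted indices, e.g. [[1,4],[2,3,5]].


Type D_5, rank 5, |W|=1920; reorder rows/cols to standard.

λ_j+ρ reflected into Ā_13 (⟨·,θ^∨⟩≤13); 5-tuples as given:

  [1] (2, 0, 5, 1, 0)
  [2] (2, 0, 5, 1, 0)
  [3] (0, 2, 4, 1, 2)
  [4] (0, 2, 4, 1, 2)
  [5] (4, 1, 1, 0, 3)
  [6] (2, 0, 5, 1, 0)
  [7] (2, 0, 5, 1, 0)
  [8] (0, 2, 4, 1, 2)
  [9] (4, 1, 1, 0, 3)
  [10] (4, 1, 1, 0, 3)
  [11] (0, 2, 4, 1, 2)
  [12] (0, 2, 4, 1, 2)
  [13] (2, 0, 5, 1, 0)
  [14] (4, 1, 1, 0, 3)
  [15] (1, 0, 3, 2, 5)

Partition of {1..15} into 4 W_13-dot-orbits:

[[1, 2, 6, 7, 13], [3, 4, 8, 11, 12], [5, 9, 10, 14], [15]]


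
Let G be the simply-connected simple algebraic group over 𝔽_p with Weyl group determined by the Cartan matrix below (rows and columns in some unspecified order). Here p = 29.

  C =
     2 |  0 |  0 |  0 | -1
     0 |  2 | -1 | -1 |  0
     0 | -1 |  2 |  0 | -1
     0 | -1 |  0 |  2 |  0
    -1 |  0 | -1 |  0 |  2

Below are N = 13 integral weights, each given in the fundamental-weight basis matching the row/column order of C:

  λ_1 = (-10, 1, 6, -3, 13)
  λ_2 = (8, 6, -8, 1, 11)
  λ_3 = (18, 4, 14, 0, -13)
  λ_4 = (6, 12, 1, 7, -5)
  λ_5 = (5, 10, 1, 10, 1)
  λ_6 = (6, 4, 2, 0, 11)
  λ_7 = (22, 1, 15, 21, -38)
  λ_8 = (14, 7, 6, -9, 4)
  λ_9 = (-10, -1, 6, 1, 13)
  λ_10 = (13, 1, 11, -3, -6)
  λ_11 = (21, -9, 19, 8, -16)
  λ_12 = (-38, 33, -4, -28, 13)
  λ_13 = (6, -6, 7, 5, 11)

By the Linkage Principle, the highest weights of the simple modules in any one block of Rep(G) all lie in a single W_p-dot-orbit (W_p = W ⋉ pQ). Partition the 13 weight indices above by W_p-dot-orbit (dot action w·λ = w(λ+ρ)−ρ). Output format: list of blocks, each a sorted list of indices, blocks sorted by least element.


Dynkin diagram of C (from the 8 off-diagonal −1 entries): A_5.

Ā_29 reps of the 13 weights (A_5, coords as presented):

    1: (9, 0, 7, 2, 5)
    2: (9, 0, 7, 2, 5)
    3: (7, 5, 3, 1, 12)
    4: (3, 11, 2, 8, 2)
    5: (3, 11, 2, 8, 2)
    6: (7, 5, 3, 1, 12)
    7: (3, 11, 2, 8, 2)
    8: (9, 0, 7, 2, 5)
    9: (9, 0, 7, 2, 5)
    10: (9, 0, 7, 2, 5)
    11: (7, 5, 3, 1, 12)
    12: (3, 11, 2, 8, 2)
    13: (7, 5, 3, 1, 12)

The 13 indices split into 3 linkage classes (same alcove rep ⇔ same W_29-dot-orbit):

[[1, 2, 8, 9, 10], [3, 6, 11, 13], [4, 5, 7, 12]]


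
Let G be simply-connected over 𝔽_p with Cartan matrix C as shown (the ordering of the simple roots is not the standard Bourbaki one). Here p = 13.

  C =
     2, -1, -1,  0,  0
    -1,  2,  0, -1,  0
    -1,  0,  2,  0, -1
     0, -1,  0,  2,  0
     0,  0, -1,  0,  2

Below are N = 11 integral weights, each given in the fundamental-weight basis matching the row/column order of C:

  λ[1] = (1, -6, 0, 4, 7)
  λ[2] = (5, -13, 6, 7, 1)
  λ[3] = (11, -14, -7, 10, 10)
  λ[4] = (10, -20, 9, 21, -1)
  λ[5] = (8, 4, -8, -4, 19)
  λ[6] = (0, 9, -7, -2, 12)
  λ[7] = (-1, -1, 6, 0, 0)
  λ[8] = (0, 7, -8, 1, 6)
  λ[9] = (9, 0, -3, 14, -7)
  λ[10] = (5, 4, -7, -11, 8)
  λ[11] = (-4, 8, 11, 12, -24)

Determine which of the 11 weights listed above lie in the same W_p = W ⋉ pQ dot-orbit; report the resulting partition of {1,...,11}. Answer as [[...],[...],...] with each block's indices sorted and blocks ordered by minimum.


C ↔ A_5 under row/col permutation; |W(A_5)| = 720.

W_13-reps of the 11 weights in Ā_13 (same 5-coord order as C):

  [1] (1, 2, 2, 0, 6) · [2] (6, 2, 1, 2, 0) · [3] (6, 2, 1, 2, 0) · [4] (1, 2, 2, 0, 6) · [5] (6, 2, 1, 2, 0) · [6] (5, 0, 1, 4, 2) · [7] (0, 0, 7, 1, 1) · [8] (6, 2, 1, 2, 0) · [9] (1, 2, 2, 0, 6) · [10] (5, 0, 1, 4, 2) · [11] (5, 0, 1, 4, 2)

Grouping the 11 weights by Ā_13-representative: 4 linkage classes.

[[1, 4, 9], [2, 3, 5, 8], [6, 10, 11], [7]]


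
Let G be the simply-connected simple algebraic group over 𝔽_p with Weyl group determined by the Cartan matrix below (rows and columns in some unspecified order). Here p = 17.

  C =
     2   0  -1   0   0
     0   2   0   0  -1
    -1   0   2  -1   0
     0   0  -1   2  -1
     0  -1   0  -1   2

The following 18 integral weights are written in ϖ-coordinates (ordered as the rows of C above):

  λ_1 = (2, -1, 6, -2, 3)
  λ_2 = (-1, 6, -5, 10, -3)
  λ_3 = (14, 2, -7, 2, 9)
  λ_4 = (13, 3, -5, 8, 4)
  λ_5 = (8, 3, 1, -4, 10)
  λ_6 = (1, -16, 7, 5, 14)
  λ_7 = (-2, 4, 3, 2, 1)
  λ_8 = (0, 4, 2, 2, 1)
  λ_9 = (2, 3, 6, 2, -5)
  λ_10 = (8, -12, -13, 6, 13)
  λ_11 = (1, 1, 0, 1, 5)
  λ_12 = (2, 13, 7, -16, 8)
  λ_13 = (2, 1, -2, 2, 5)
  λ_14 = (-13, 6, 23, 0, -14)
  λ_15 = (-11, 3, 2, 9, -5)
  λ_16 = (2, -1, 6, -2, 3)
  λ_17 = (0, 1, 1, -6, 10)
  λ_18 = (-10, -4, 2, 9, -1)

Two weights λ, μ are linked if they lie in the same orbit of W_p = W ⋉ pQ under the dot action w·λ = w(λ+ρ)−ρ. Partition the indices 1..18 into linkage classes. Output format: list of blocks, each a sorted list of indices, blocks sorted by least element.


C ↔ A_5 under row/col permutation; |W(A_5)| = 720.

Folding the 18 weights λ_j+ρ into Ā_17 (reps in the given 5-coord order):

  [1] (3, 0, 6, 1, 3) · [2] (4, 5, 0, 5, 2) · [3] (1, 5, 3, 3, 2) · [4] (1, 5, 3, 3, 2) · [5] (2, 2, 1, 2, 6) · [6] (8, 1, 4, 2, 0) · [7] (1, 5, 3, 3, 2) · [8] (1, 5, 3, 3, 2) · [9] (3, 0, 6, 1, 3) · [10] (1, 5, 3, 3, 2) · [11] (2, 2, 1, 2, 6) · [12] (2, 2, 1, 2, 6) · [13] (2, 2, 1, 2, 6) · [14] (4, 5, 0, 5, 2) · [15] (3, 0, 6, 1, 3) · [16] (3, 0, 6, 1, 3) · [17] (2, 2, 1, 2, 6) · [18] (3, 0, 6, 1, 3)

The 18 indices split into 5 linkage classes (same alcove rep ⇔ same W_17-dot-orbit):

[[1, 9, 15, 16, 18], [2, 14], [3, 4, 7, 8, 10], [5, 11, 12, 13, 17], [6]]


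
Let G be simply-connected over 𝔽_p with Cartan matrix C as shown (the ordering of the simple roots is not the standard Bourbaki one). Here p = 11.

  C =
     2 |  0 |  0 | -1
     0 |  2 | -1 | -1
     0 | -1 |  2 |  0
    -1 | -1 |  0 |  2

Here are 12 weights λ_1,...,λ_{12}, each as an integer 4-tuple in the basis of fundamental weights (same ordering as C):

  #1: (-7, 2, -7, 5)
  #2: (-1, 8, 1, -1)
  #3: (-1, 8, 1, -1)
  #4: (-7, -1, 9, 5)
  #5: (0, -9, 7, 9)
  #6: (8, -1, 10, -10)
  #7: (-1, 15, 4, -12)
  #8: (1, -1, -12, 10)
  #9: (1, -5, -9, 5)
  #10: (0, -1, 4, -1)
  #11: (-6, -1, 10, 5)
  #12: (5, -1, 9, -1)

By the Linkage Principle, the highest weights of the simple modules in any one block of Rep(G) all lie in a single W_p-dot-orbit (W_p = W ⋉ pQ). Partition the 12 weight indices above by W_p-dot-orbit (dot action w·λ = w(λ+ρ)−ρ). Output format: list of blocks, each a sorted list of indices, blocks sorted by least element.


Type A_4, rank 4, |W|=120; reorder rows/cols to standard.

Ā_11 reps of the 12 weights (A_4, coords as presented):

  λ_1+ρ ↦ (3, 0, 3, 3);  λ_2+ρ ↦ (0, 9, 2, 0);  λ_3+ρ ↦ (0, 9, 2, 0);  λ_4+ρ ↦ (1, 0, 5, 0);  λ_5+ρ ↦ (1, 8, 0, 2);  λ_6+ρ ↦ (0, 9, 2, 0);  λ_7+ρ ↦ (1, 0, 5, 0);  λ_8+ρ ↦ (0, 9, 2, 0);  λ_9+ρ ↦ (3, 2, 3, 2);  λ_10+ρ ↦ (1, 0, 5, 0);  λ_11+ρ ↦ (1, 0, 5, 0);  λ_12+ρ ↦ (1, 0, 5, 0)

These 12 weights hit 5 W_11-dot-orbits; sizes (1, 4, 5, 1, 1):

[[1], [2, 3, 6, 8], [4, 7, 10, 11, 12], [5], [9]]


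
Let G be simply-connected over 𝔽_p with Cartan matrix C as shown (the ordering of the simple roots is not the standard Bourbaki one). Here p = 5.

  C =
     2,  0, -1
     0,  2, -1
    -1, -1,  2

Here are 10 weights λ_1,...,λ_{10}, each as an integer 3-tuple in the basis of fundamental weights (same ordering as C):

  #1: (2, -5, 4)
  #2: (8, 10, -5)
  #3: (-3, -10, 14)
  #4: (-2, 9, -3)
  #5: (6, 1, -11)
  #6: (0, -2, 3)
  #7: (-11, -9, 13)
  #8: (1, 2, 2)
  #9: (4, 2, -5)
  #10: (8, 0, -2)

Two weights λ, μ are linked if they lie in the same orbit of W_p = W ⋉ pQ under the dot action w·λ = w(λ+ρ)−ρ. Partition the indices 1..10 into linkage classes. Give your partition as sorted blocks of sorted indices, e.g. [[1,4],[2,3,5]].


Root system A_3: the 3×3 matrix C matches after relabeling.

W_5-reps of the 10 weights in Ā_5 (same 3-coord order as C):

  λ_1 → (0, 1, 1)
  λ_2 → (1, 1, 3)
  λ_3 → (0, 1, 1)
  λ_4 → (1, 0, 2)
  λ_5 → (1, 0, 2)
  λ_6 → (1, 1, 3)
  λ_7 → (1, 1, 3)
  λ_8 → (1, 0, 2)
  λ_9 → (1, 1, 3)
  λ_10 → (1, 1, 3)

3 distinct reps among the 10 weights ⇒ 3 W_5-linkage classes:

[[1, 3], [2, 6, 7, 9, 10], [4, 5, 8]]


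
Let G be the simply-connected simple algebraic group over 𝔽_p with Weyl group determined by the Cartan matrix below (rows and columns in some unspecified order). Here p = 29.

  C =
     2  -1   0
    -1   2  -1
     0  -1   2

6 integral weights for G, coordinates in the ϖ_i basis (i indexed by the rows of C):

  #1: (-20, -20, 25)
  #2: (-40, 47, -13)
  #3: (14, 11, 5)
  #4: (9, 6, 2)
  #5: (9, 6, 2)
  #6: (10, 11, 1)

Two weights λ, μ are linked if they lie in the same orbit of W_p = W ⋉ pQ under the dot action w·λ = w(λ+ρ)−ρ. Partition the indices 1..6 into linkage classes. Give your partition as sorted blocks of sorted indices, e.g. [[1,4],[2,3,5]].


C ↔ A_3 under row/col permutation; |W(A_3)| = 24.

λ_j+ρ reflected into Ā_29 (⟨·,θ^∨⟩≤29); 3-tuples as given:

    1: (10, 7, 3)
    2: (10, 7, 3)
    3: (11, 12, 2)
    4: (10, 7, 3)
    5: (10, 7, 3)
    6: (11, 12, 2)

The 6 indices split into 2 linkage classes (same alcove rep ⇔ same W_29-dot-orbit):

[[1, 2, 4, 5], [3, 6]]


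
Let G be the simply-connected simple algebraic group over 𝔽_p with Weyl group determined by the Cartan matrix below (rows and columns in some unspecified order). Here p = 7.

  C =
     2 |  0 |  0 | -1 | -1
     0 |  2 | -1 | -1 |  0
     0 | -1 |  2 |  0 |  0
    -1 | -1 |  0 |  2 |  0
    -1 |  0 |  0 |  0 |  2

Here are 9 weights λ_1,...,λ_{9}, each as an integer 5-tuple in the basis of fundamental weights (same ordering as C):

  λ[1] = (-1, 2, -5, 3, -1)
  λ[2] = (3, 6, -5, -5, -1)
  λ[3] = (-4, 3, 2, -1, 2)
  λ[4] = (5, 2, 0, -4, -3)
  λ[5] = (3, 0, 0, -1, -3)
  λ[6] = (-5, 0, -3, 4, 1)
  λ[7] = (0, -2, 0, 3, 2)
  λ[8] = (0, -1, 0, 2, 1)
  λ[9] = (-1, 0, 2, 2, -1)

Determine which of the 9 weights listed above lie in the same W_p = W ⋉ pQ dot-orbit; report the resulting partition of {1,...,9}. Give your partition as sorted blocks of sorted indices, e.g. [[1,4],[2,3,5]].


Type A_5, rank 5, |W|=720; reorder rows/cols to standard.

Each λ_j+ρ reduced to Ā_7; 5-tuples below use C's row order:

  1: (0, 1, 3, 3, 0)
  2: (0, 1, 3, 3, 0)
  3: (0, 1, 3, 3, 0)
  4: (1, 0, 1, 3, 2)
  5: (2, 1, 1, 0, 2)
  6: (2, 1, 1, 0, 2)
  7: (1, 0, 1, 3, 2)
  8: (1, 0, 1, 3, 2)
  9: (0, 1, 3, 3, 0)

Linkage partition of the 9 weights (3 classes, p=7):

[[1, 2, 3, 9], [4, 7, 8], [5, 6]]


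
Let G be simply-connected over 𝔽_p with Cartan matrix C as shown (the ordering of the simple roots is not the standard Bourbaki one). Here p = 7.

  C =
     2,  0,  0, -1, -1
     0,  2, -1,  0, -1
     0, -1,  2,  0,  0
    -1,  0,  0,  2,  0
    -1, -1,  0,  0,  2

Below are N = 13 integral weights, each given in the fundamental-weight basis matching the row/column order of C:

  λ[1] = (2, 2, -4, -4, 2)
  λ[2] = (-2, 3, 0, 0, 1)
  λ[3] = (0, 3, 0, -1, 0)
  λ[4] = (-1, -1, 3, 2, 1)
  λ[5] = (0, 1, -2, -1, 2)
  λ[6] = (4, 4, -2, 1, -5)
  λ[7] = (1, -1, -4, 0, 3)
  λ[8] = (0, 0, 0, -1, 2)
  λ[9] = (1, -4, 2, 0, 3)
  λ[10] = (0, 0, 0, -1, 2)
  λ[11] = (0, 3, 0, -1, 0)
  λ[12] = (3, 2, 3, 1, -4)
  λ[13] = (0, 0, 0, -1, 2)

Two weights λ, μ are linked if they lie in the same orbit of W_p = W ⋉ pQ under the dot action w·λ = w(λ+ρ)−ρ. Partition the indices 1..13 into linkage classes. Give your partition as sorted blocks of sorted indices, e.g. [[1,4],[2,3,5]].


Root system A_5: the 5×5 matrix C matches after relabeling.

W_7-reps of the 13 weights in Ā_7 (same 5-coord order as C):

  λ_1+ρ ↦ (0, 0, 1, 1, 3) · λ_2+ρ ↦ (1, 4, 1, 0, 1) · λ_3+ρ ↦ (1, 4, 1, 0, 1) · λ_4+ρ ↦ (0, 0, 2, 1, 2) · λ_5+ρ ↦ (1, 1, 1, 0, 3) · λ_6+ρ ↦ (1, 0, 0, 1, 4) · λ_7+ρ ↦ (2, 3, 0, 1, 1) · λ_8+ρ ↦ (1, 1, 1, 0, 3) · λ_9+ρ ↦ (2, 3, 0, 1, 1) · λ_10+ρ ↦ (1, 1, 1, 0, 3) · λ_11+ρ ↦ (1, 4, 1, 0, 1) · λ_12+ρ ↦ (0, 0, 1, 1, 3) · λ_13+ρ ↦ (1, 1, 1, 0, 3)

These 13 weights hit 6 W_7-dot-orbits; sizes (2, 3, 1, 4, 1, 2):

[[1, 12], [2, 3, 11], [4], [5, 8, 10, 13], [6], [7, 9]]
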